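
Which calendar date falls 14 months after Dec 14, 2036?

Adding 14 months from December 14, 2036.
month 12 + 14 = 26, which is month 2 of year 2038 → February 2038.
Day 14 is valid in February, giving February 14, 2038.

February 14, 2038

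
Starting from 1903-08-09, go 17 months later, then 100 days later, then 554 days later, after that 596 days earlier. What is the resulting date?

Counting forward 17 months from August 9, 1903:
month 8 + 17 = 25, which is month 1 of year 1905 → January 1905.
Day 9 is valid in January, giving January 9, 1905.
Advancing 100 days from January 9, 1905:
January has 31 days, so 31 − 9 = 22 days remain after January 9, 1905; 100 − 22 = 78 left.
February 1905 has 28 days (1905 is not a leap year): 78 − 28 = 50 left.
March 1905 has 31 days: 50 − 31 = 19 left.
19 days into April 1905 → April 19, 1905.
Counting forward 554 days from April 19, 1905:
April has 30 days, so 30 − 19 = 11 days remain after April 19, 1905; 554 − 11 = 543 left.
May 1905 has 31 days: 543 − 31 = 512 left.
June 1905 has 30 days: 512 − 30 = 482 left.
July 1905 has 31 days: 482 − 31 = 451 left.
August 1905 has 31 days: 451 − 31 = 420 left.
September 1905 has 30 days: 420 − 30 = 390 left.
October 1905 has 31 days: 390 − 31 = 359 left.
November 1905 has 30 days: 359 − 30 = 329 left.
December 1905 has 31 days: 329 − 31 = 298 left.
January 1906 has 31 days: 298 − 31 = 267 left.
February 1906 has 28 days (1906 is not a leap year): 267 − 28 = 239 left.
March 1906 has 31 days: 239 − 31 = 208 left.
April 1906 has 30 days: 208 − 30 = 178 left.
May 1906 has 31 days: 178 − 31 = 147 left.
June 1906 has 30 days: 147 − 30 = 117 left.
July 1906 has 31 days: 117 − 31 = 86 left.
August 1906 has 31 days: 86 − 31 = 55 left.
September 1906 has 30 days: 55 − 30 = 25 left.
25 days into October 1906 → October 25, 1906.
Going back 596 days from October 25, 1906:
Going back 25 days from October 25, 1906 reaches the end of the previous month; 596 − 25 = 571 left.
September 1906 has 30 days: 571 − 30 = 541 left.
August 1906 has 31 days: 541 − 31 = 510 left.
July 1906 has 31 days: 510 − 31 = 479 left.
June 1906 has 30 days: 479 − 30 = 449 left.
May 1906 has 31 days: 449 − 31 = 418 left.
April 1906 has 30 days: 418 − 30 = 388 left.
March 1906 has 31 days: 388 − 31 = 357 left.
February 1906 has 28 days (1906 is not a leap year): 357 − 28 = 329 left.
January 1906 has 31 days: 329 − 31 = 298 left.
December 1905 has 31 days: 298 − 31 = 267 left.
November 1905 has 30 days: 267 − 30 = 237 left.
October 1905 has 31 days: 237 − 31 = 206 left.
September 1905 has 30 days: 206 − 30 = 176 left.
August 1905 has 31 days: 176 − 31 = 145 left.
July 1905 has 31 days: 145 − 31 = 114 left.
June 1905 has 30 days: 114 − 30 = 84 left.
May 1905 has 31 days: 84 − 31 = 53 left.
April 1905 has 30 days: 53 − 30 = 23 left.
March 1905 has 31 days; 31 − 23 = 8 → March 8, 1905.

March 8, 1905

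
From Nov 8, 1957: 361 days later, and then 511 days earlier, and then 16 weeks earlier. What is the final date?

Counting forward 361 days from November 8, 1957:
November has 30 days, so 30 − 8 = 22 days remain after November 8, 1957; 361 − 22 = 339 left.
December 1957 has 31 days: 339 − 31 = 308 left.
January 1958 has 31 days: 308 − 31 = 277 left.
February 1958 has 28 days (1958 is not a leap year): 277 − 28 = 249 left.
March 1958 has 31 days: 249 − 31 = 218 left.
April 1958 has 30 days: 218 − 30 = 188 left.
May 1958 has 31 days: 188 − 31 = 157 left.
June 1958 has 30 days: 157 − 30 = 127 left.
July 1958 has 31 days: 127 − 31 = 96 left.
August 1958 has 31 days: 96 − 31 = 65 left.
September 1958 has 30 days: 65 − 30 = 35 left.
October 1958 has 31 days: 35 − 31 = 4 left.
4 days into November 1958 → November 4, 1958.
Subtracting 511 days from November 4, 1958:
Going back 4 days from November 4, 1958 reaches the end of the previous month; 511 − 4 = 507 left.
October 1958 has 31 days: 507 − 31 = 476 left.
September 1958 has 30 days: 476 − 30 = 446 left.
August 1958 has 31 days: 446 − 31 = 415 left.
July 1958 has 31 days: 415 − 31 = 384 left.
June 1958 has 30 days: 384 − 30 = 354 left.
May 1958 has 31 days: 354 − 31 = 323 left.
April 1958 has 30 days: 323 − 30 = 293 left.
March 1958 has 31 days: 293 − 31 = 262 left.
February 1958 has 28 days (1958 is not a leap year): 262 − 28 = 234 left.
January 1958 has 31 days: 234 − 31 = 203 left.
December 1957 has 31 days: 203 − 31 = 172 left.
November 1957 has 30 days: 172 − 30 = 142 left.
October 1957 has 31 days: 142 − 31 = 111 left.
September 1957 has 30 days: 111 − 30 = 81 left.
August 1957 has 31 days: 81 − 31 = 50 left.
July 1957 has 31 days: 50 − 31 = 19 left.
June 1957 has 30 days; 30 − 19 = 11 → June 11, 1957.
Going back 16 weeks (= 112 days) from June 11, 1957:
Going back 11 days from June 11, 1957 reaches the end of the previous month; 112 − 11 = 101 left.
May 1957 has 31 days: 101 − 31 = 70 left.
April 1957 has 30 days: 70 − 30 = 40 left.
March 1957 has 31 days: 40 − 31 = 9 left.
February 1957 has 28 days; 28 − 9 = 19 → February 19, 1957.

February 19, 1957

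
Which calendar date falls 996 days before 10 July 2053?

Subtracting 996 days from July 10, 2053.
Going back 10 days from July 10, 2053 reaches the end of the previous month; 996 − 10 = 986 left.
June 2053 has 30 days: 986 − 30 = 956 left.
May 2053 has 31 days: 956 − 31 = 925 left.
April 2053 has 30 days: 925 − 30 = 895 left.
March 2053 has 31 days: 895 − 31 = 864 left.
February 2053 has 28 days (2053 is not a leap year): 864 − 28 = 836 left.
January 2053 has 31 days: 836 − 31 = 805 left.
December 2052 has 31 days: 805 − 31 = 774 left.
November 2052 has 30 days: 774 − 30 = 744 left.
October 2052 has 31 days: 744 − 31 = 713 left.
September 2052 has 30 days: 713 − 30 = 683 left.
August 2052 has 31 days: 683 − 31 = 652 left.
July 2052 has 31 days: 652 − 31 = 621 left.
June 2052 has 30 days: 621 − 30 = 591 left.
May 2052 has 31 days: 591 − 31 = 560 left.
April 2052 has 30 days: 560 − 30 = 530 left.
March 2052 has 31 days: 530 − 31 = 499 left.
February 2052 has 29 days (2052 is a leap year): 499 − 29 = 470 left.
January 2052 has 31 days: 470 − 31 = 439 left.
December 2051 has 31 days: 439 − 31 = 408 left.
November 2051 has 30 days: 408 − 30 = 378 left.
October 2051 has 31 days: 378 − 31 = 347 left.
September 2051 has 30 days: 347 − 30 = 317 left.
August 2051 has 31 days: 317 − 31 = 286 left.
July 2051 has 31 days: 286 − 31 = 255 left.
June 2051 has 30 days: 255 − 30 = 225 left.
May 2051 has 31 days: 225 − 31 = 194 left.
April 2051 has 30 days: 194 − 30 = 164 left.
March 2051 has 31 days: 164 − 31 = 133 left.
February 2051 has 28 days (2051 is not a leap year): 133 − 28 = 105 left.
January 2051 has 31 days: 105 − 31 = 74 left.
December 2050 has 31 days: 74 − 31 = 43 left.
November 2050 has 30 days: 43 − 30 = 13 left.
October 2050 has 31 days; 31 − 13 = 18 → October 18, 2050.

October 18, 2050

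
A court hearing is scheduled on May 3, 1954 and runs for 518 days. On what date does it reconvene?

Advancing 518 days from May 3, 1954.
May has 31 days, so 31 − 3 = 28 days remain after May 3, 1954; 518 − 28 = 490 left.
June 1954 has 30 days: 490 − 30 = 460 left.
July 1954 has 31 days: 460 − 31 = 429 left.
August 1954 has 31 days: 429 − 31 = 398 left.
September 1954 has 30 days: 398 − 30 = 368 left.
October 1954 has 31 days: 368 − 31 = 337 left.
November 1954 has 30 days: 337 − 30 = 307 left.
December 1954 has 31 days: 307 − 31 = 276 left.
January 1955 has 31 days: 276 − 31 = 245 left.
February 1955 has 28 days (1955 is not a leap year): 245 − 28 = 217 left.
March 1955 has 31 days: 217 − 31 = 186 left.
April 1955 has 30 days: 186 − 30 = 156 left.
May 1955 has 31 days: 156 − 31 = 125 left.
June 1955 has 30 days: 125 − 30 = 95 left.
July 1955 has 31 days: 95 − 31 = 64 left.
August 1955 has 31 days: 64 − 31 = 33 left.
September 1955 has 30 days: 33 − 30 = 3 left.
3 days into October 1955 → October 3, 1955.

October 3, 1955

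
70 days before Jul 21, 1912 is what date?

May 12, 1912

Subtracting 70 days from July 21, 1912.
Going back 21 days from July 21, 1912 reaches the end of the previous month; 70 − 21 = 49 left.
June 1912 has 30 days: 49 − 30 = 19 left.
May 1912 has 31 days; 31 − 19 = 12 → May 12, 1912.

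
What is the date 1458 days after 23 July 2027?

Advancing 1458 days from July 23, 2027.
July has 31 days, so 31 − 23 = 8 days remain after July 23, 2027; 1458 − 8 = 1450 left.
August 2027 has 31 days: 1450 − 31 = 1419 left.
September 2027 has 30 days: 1419 − 30 = 1389 left.
October 2027 has 31 days: 1389 − 31 = 1358 left.
November 2027 has 30 days: 1358 − 30 = 1328 left.
December 2027 has 31 days: 1328 − 31 = 1297 left.
January 2028 has 31 days: 1297 − 31 = 1266 left.
February 2028 has 29 days (2028 is a leap year): 1266 − 29 = 1237 left.
March 2028 has 31 days: 1237 − 31 = 1206 left.
April 2028 has 30 days: 1206 − 30 = 1176 left.
May 2028 has 31 days: 1176 − 31 = 1145 left.
June 2028 has 30 days: 1145 − 30 = 1115 left.
July 2028 has 31 days: 1115 − 31 = 1084 left.
August 2028 has 31 days: 1084 − 31 = 1053 left.
September 2028 has 30 days: 1053 − 30 = 1023 left.
October 2028 has 31 days: 1023 − 31 = 992 left.
November 2028 has 30 days: 992 − 30 = 962 left.
December 2028 has 31 days: 962 − 31 = 931 left.
January 2029 has 31 days: 931 − 31 = 900 left.
February 2029 has 28 days (2029 is not a leap year): 900 − 28 = 872 left.
March 2029 has 31 days: 872 − 31 = 841 left.
April 2029 has 30 days: 841 − 30 = 811 left.
May 2029 has 31 days: 811 − 31 = 780 left.
June 2029 has 30 days: 780 − 30 = 750 left.
July 2029 has 31 days: 750 − 31 = 719 left.
August 2029 has 31 days: 719 − 31 = 688 left.
September 2029 has 30 days: 688 − 30 = 658 left.
October 2029 has 31 days: 658 − 31 = 627 left.
November 2029 has 30 days: 627 − 30 = 597 left.
December 2029 has 31 days: 597 − 31 = 566 left.
January 2030 has 31 days: 566 − 31 = 535 left.
February 2030 has 28 days (2030 is not a leap year): 535 − 28 = 507 left.
March 2030 has 31 days: 507 − 31 = 476 left.
April 2030 has 30 days: 476 − 30 = 446 left.
May 2030 has 31 days: 446 − 31 = 415 left.
June 2030 has 30 days: 415 − 30 = 385 left.
July 2030 has 31 days: 385 − 31 = 354 left.
August 2030 has 31 days: 354 − 31 = 323 left.
September 2030 has 30 days: 323 − 30 = 293 left.
October 2030 has 31 days: 293 − 31 = 262 left.
November 2030 has 30 days: 262 − 30 = 232 left.
December 2030 has 31 days: 232 − 31 = 201 left.
January 2031 has 31 days: 201 − 31 = 170 left.
February 2031 has 28 days (2031 is not a leap year): 170 − 28 = 142 left.
March 2031 has 31 days: 142 − 31 = 111 left.
April 2031 has 30 days: 111 − 30 = 81 left.
May 2031 has 31 days: 81 − 31 = 50 left.
June 2031 has 30 days: 50 − 30 = 20 left.
20 days into July 2031 → July 20, 2031.

July 20, 2031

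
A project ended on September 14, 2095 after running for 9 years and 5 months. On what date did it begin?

April 14, 2086

Subtracting 9 years and 5 months from September 14, 2095.
-9 years → 2086; month 9 − 5 = 4 → April 2086.
Day 14 is valid in April, giving April 14, 2086.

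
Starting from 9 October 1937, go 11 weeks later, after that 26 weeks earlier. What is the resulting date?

Advancing 11 weeks (= 77 days) from October 9, 1937:
October has 31 days, so 31 − 9 = 22 days remain after October 9, 1937; 77 − 22 = 55 left.
November 1937 has 30 days: 55 − 30 = 25 left.
25 days into December 1937 → December 25, 1937.
Going back 26 weeks (= 182 days) from December 25, 1937:
Going back 25 days from December 25, 1937 reaches the end of the previous month; 182 − 25 = 157 left.
November 1937 has 30 days: 157 − 30 = 127 left.
October 1937 has 31 days: 127 − 31 = 96 left.
September 1937 has 30 days: 96 − 30 = 66 left.
August 1937 has 31 days: 66 − 31 = 35 left.
July 1937 has 31 days: 35 − 31 = 4 left.
June 1937 has 30 days; 30 − 4 = 26 → June 26, 1937.

June 26, 1937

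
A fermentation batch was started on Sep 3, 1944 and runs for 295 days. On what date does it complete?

Adding 295 days from September 3, 1944.
September has 30 days, so 30 − 3 = 27 days remain after September 3, 1944; 295 − 27 = 268 left.
October 1944 has 31 days: 268 − 31 = 237 left.
November 1944 has 30 days: 237 − 30 = 207 left.
December 1944 has 31 days: 207 − 31 = 176 left.
January 1945 has 31 days: 176 − 31 = 145 left.
February 1945 has 28 days (1945 is not a leap year): 145 − 28 = 117 left.
March 1945 has 31 days: 117 − 31 = 86 left.
April 1945 has 30 days: 86 − 30 = 56 left.
May 1945 has 31 days: 56 − 31 = 25 left.
25 days into June 1945 → June 25, 1945.

June 25, 1945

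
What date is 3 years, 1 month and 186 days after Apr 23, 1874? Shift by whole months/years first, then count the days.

Adding 3 years, 1 month and 186 days from April 23, 1874: first the month/year part, then the days.
+3 years → 1877; month 4 + 1 = 5 → May 1877.
Day 23 is valid in May, giving May 23, 1877.
Now add 186 days from May 23, 1877.
May has 31 days, so 31 − 23 = 8 days remain after May 23, 1877; 186 − 8 = 178 left.
June 1877 has 30 days: 178 − 30 = 148 left.
July 1877 has 31 days: 148 − 31 = 117 left.
August 1877 has 31 days: 117 − 31 = 86 left.
September 1877 has 30 days: 86 − 30 = 56 left.
October 1877 has 31 days: 56 − 31 = 25 left.
25 days into November 1877 → November 25, 1877.

November 25, 1877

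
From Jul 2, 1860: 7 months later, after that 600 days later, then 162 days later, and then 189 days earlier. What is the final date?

August 29, 1862

Counting forward 7 months from July 2, 1860:
month 7 + 7 = 14, which is month 2 of year 1861 → February 1861.
Day 2 is valid in February, giving February 2, 1861.
Adding 600 days from February 2, 1861:
February has 28 days, so 28 − 2 = 26 days remain after February 2, 1861; 600 − 26 = 574 left.
March 1861 has 31 days: 574 − 31 = 543 left.
April 1861 has 30 days: 543 − 30 = 513 left.
May 1861 has 31 days: 513 − 31 = 482 left.
June 1861 has 30 days: 482 − 30 = 452 left.
July 1861 has 31 days: 452 − 31 = 421 left.
August 1861 has 31 days: 421 − 31 = 390 left.
September 1861 has 30 days: 390 − 30 = 360 left.
October 1861 has 31 days: 360 − 31 = 329 left.
November 1861 has 30 days: 329 − 30 = 299 left.
December 1861 has 31 days: 299 − 31 = 268 left.
January 1862 has 31 days: 268 − 31 = 237 left.
February 1862 has 28 days (1862 is not a leap year): 237 − 28 = 209 left.
March 1862 has 31 days: 209 − 31 = 178 left.
April 1862 has 30 days: 178 − 30 = 148 left.
May 1862 has 31 days: 148 − 31 = 117 left.
June 1862 has 30 days: 117 − 30 = 87 left.
July 1862 has 31 days: 87 − 31 = 56 left.
August 1862 has 31 days: 56 − 31 = 25 left.
25 days into September 1862 → September 25, 1862.
Counting forward 162 days from September 25, 1862:
September has 30 days, so 30 − 25 = 5 days remain after September 25, 1862; 162 − 5 = 157 left.
October 1862 has 31 days: 157 − 31 = 126 left.
November 1862 has 30 days: 126 − 30 = 96 left.
December 1862 has 31 days: 96 − 31 = 65 left.
January 1863 has 31 days: 65 − 31 = 34 left.
February 1863 has 28 days (1863 is not a leap year): 34 − 28 = 6 left.
6 days into March 1863 → March 6, 1863.
Subtracting 189 days from March 6, 1863:
Going back 6 days from March 6, 1863 reaches the end of the previous month; 189 − 6 = 183 left.
February 1863 has 28 days (1863 is not a leap year): 183 − 28 = 155 left.
January 1863 has 31 days: 155 − 31 = 124 left.
December 1862 has 31 days: 124 − 31 = 93 left.
November 1862 has 30 days: 93 − 30 = 63 left.
October 1862 has 31 days: 63 − 31 = 32 left.
September 1862 has 30 days: 32 − 30 = 2 left.
August 1862 has 31 days; 31 − 2 = 29 → August 29, 1862.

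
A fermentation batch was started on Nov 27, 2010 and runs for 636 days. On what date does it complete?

Advancing 636 days from November 27, 2010.
November has 30 days, so 30 − 27 = 3 days remain after November 27, 2010; 636 − 3 = 633 left.
December 2010 has 31 days: 633 − 31 = 602 left.
January 2011 has 31 days: 602 − 31 = 571 left.
February 2011 has 28 days (2011 is not a leap year): 571 − 28 = 543 left.
March 2011 has 31 days: 543 − 31 = 512 left.
April 2011 has 30 days: 512 − 30 = 482 left.
May 2011 has 31 days: 482 − 31 = 451 left.
June 2011 has 30 days: 451 − 30 = 421 left.
July 2011 has 31 days: 421 − 31 = 390 left.
August 2011 has 31 days: 390 − 31 = 359 left.
September 2011 has 30 days: 359 − 30 = 329 left.
October 2011 has 31 days: 329 − 31 = 298 left.
November 2011 has 30 days: 298 − 30 = 268 left.
December 2011 has 31 days: 268 − 31 = 237 left.
January 2012 has 31 days: 237 − 31 = 206 left.
February 2012 has 29 days (2012 is a leap year): 206 − 29 = 177 left.
March 2012 has 31 days: 177 − 31 = 146 left.
April 2012 has 30 days: 146 − 30 = 116 left.
May 2012 has 31 days: 116 − 31 = 85 left.
June 2012 has 30 days: 85 − 30 = 55 left.
July 2012 has 31 days: 55 − 31 = 24 left.
24 days into August 2012 → August 24, 2012.

August 24, 2012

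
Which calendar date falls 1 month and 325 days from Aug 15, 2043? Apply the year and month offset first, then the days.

Counting forward 1 month and 325 days from August 15, 2043: first the month/year part, then the days.
month 8 + 1 = 9 → September 2043.
Day 15 is valid in September, giving September 15, 2043.
Now add 325 days from September 15, 2043.
September has 30 days, so 30 − 15 = 15 days remain after September 15, 2043; 325 − 15 = 310 left.
October 2043 has 31 days: 310 − 31 = 279 left.
November 2043 has 30 days: 279 − 30 = 249 left.
December 2043 has 31 days: 249 − 31 = 218 left.
January 2044 has 31 days: 218 − 31 = 187 left.
February 2044 has 29 days (2044 is a leap year): 187 − 29 = 158 left.
March 2044 has 31 days: 158 − 31 = 127 left.
April 2044 has 30 days: 127 − 30 = 97 left.
May 2044 has 31 days: 97 − 31 = 66 left.
June 2044 has 30 days: 66 − 30 = 36 left.
July 2044 has 31 days: 36 − 31 = 5 left.
5 days into August 2044 → August 5, 2044.

August 5, 2044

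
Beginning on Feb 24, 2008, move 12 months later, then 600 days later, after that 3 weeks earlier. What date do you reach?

Counting forward 12 months from February 24, 2008:
month 2 + 12 = 14, which is month 2 of year 2009 → February 2009.
Day 24 is valid in February, giving February 24, 2009.
Advancing 600 days from February 24, 2009:
February has 28 days, so 28 − 24 = 4 days remain after February 24, 2009; 600 − 4 = 596 left.
March 2009 has 31 days: 596 − 31 = 565 left.
April 2009 has 30 days: 565 − 30 = 535 left.
May 2009 has 31 days: 535 − 31 = 504 left.
June 2009 has 30 days: 504 − 30 = 474 left.
July 2009 has 31 days: 474 − 31 = 443 left.
August 2009 has 31 days: 443 − 31 = 412 left.
September 2009 has 30 days: 412 − 30 = 382 left.
October 2009 has 31 days: 382 − 31 = 351 left.
November 2009 has 30 days: 351 − 30 = 321 left.
December 2009 has 31 days: 321 − 31 = 290 left.
January 2010 has 31 days: 290 − 31 = 259 left.
February 2010 has 28 days (2010 is not a leap year): 259 − 28 = 231 left.
March 2010 has 31 days: 231 − 31 = 200 left.
April 2010 has 30 days: 200 − 30 = 170 left.
May 2010 has 31 days: 170 − 31 = 139 left.
June 2010 has 30 days: 139 − 30 = 109 left.
July 2010 has 31 days: 109 − 31 = 78 left.
August 2010 has 31 days: 78 − 31 = 47 left.
September 2010 has 30 days: 47 − 30 = 17 left.
17 days into October 2010 → October 17, 2010.
Going back 3 weeks (= 21 days) from October 17, 2010:
Going back 17 days from October 17, 2010 reaches the end of the previous month; 21 − 17 = 4 left.
September 2010 has 30 days; 30 − 4 = 26 → September 26, 2010.

September 26, 2010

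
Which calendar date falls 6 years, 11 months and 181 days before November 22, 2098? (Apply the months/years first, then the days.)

Subtracting 6 years, 11 months and 181 days from November 22, 2098: first the month/year part, then the days.
-6 years → 2092; month 11 − 11 = 0, which is month 12 of year 2091 → December 2091.
Day 22 is valid in December, giving December 22, 2091.
Now subtract 181 days from December 22, 2091.
Going back 22 days from December 22, 2091 reaches the end of the previous month; 181 − 22 = 159 left.
November 2091 has 30 days: 159 − 30 = 129 left.
October 2091 has 31 days: 129 − 31 = 98 left.
September 2091 has 30 days: 98 − 30 = 68 left.
August 2091 has 31 days: 68 − 31 = 37 left.
July 2091 has 31 days: 37 − 31 = 6 left.
June 2091 has 30 days; 30 − 6 = 24 → June 24, 2091.

June 24, 2091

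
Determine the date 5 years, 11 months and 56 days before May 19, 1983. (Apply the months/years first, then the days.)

Counting back 5 years, 11 months and 56 days from May 19, 1983: first the month/year part, then the days.
-5 years → 1978; month 5 − 11 = -6, which is month 6 of year 1977 → June 1977.
Day 19 is valid in June, giving June 19, 1977.
Now subtract 56 days from June 19, 1977.
Going back 19 days from June 19, 1977 reaches the end of the previous month; 56 − 19 = 37 left.
May 1977 has 31 days: 37 − 31 = 6 left.
April 1977 has 30 days; 30 − 6 = 24 → April 24, 1977.

April 24, 1977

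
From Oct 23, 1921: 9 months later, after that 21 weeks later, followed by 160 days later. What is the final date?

May 26, 1923

Adding 9 months from October 23, 1921:
month 10 + 9 = 19, which is month 7 of year 1922 → July 1922.
Day 23 is valid in July, giving July 23, 1922.
Counting forward 21 weeks (= 147 days) from July 23, 1922:
July has 31 days, so 31 − 23 = 8 days remain after July 23, 1922; 147 − 8 = 139 left.
August 1922 has 31 days: 139 − 31 = 108 left.
September 1922 has 30 days: 108 − 30 = 78 left.
October 1922 has 31 days: 78 − 31 = 47 left.
November 1922 has 30 days: 47 − 30 = 17 left.
17 days into December 1922 → December 17, 1922.
Advancing 160 days from December 17, 1922:
December has 31 days, so 31 − 17 = 14 days remain after December 17, 1922; 160 − 14 = 146 left.
January 1923 has 31 days: 146 − 31 = 115 left.
February 1923 has 28 days (1923 is not a leap year): 115 − 28 = 87 left.
March 1923 has 31 days: 87 − 31 = 56 left.
April 1923 has 30 days: 56 − 30 = 26 left.
26 days into May 1923 → May 26, 1923.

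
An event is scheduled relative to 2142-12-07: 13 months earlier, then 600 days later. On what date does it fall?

June 30, 2143

Subtracting 13 months from December 7, 2142:
month 12 − 13 = -1, which is month 11 of year 2141 → November 2141.
Day 7 is valid in November, giving November 7, 2141.
Advancing 600 days from November 7, 2141:
November has 30 days, so 30 − 7 = 23 days remain after November 7, 2141; 600 − 23 = 577 left.
December 2141 has 31 days: 577 − 31 = 546 left.
January 2142 has 31 days: 546 − 31 = 515 left.
February 2142 has 28 days (2142 is not a leap year): 515 − 28 = 487 left.
March 2142 has 31 days: 487 − 31 = 456 left.
April 2142 has 30 days: 456 − 30 = 426 left.
May 2142 has 31 days: 426 − 31 = 395 left.
June 2142 has 30 days: 395 − 30 = 365 left.
July 2142 has 31 days: 365 − 31 = 334 left.
August 2142 has 31 days: 334 − 31 = 303 left.
September 2142 has 30 days: 303 − 30 = 273 left.
October 2142 has 31 days: 273 − 31 = 242 left.
November 2142 has 30 days: 242 − 30 = 212 left.
December 2142 has 31 days: 212 − 31 = 181 left.
January 2143 has 31 days: 181 − 31 = 150 left.
February 2143 has 28 days (2143 is not a leap year): 150 − 28 = 122 left.
March 2143 has 31 days: 122 − 31 = 91 left.
April 2143 has 30 days: 91 − 30 = 61 left.
May 2143 has 31 days: 61 − 31 = 30 left.
30 days into June 2143 → June 30, 2143.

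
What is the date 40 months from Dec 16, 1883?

April 16, 1887

Counting forward 40 months from December 16, 1883.
month 12 + 40 = 52, which is month 4 of year 1887 → April 1887.
Day 16 is valid in April, giving April 16, 1887.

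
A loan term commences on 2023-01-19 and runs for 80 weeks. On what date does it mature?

Advancing 80 weeks = 560 days from January 19, 2023.
January has 31 days, so 31 − 19 = 12 days remain after January 19, 2023; 560 − 12 = 548 left.
February 2023 has 28 days (2023 is not a leap year): 548 − 28 = 520 left.
March 2023 has 31 days: 520 − 31 = 489 left.
April 2023 has 30 days: 489 − 30 = 459 left.
May 2023 has 31 days: 459 − 31 = 428 left.
June 2023 has 30 days: 428 − 30 = 398 left.
July 2023 has 31 days: 398 − 31 = 367 left.
August 2023 has 31 days: 367 − 31 = 336 left.
September 2023 has 30 days: 336 − 30 = 306 left.
October 2023 has 31 days: 306 − 31 = 275 left.
November 2023 has 30 days: 275 − 30 = 245 left.
December 2023 has 31 days: 245 − 31 = 214 left.
January 2024 has 31 days: 214 − 31 = 183 left.
February 2024 has 29 days (2024 is a leap year): 183 − 29 = 154 left.
March 2024 has 31 days: 154 − 31 = 123 left.
April 2024 has 30 days: 123 − 30 = 93 left.
May 2024 has 31 days: 93 − 31 = 62 left.
June 2024 has 30 days: 62 − 30 = 32 left.
July 2024 has 31 days: 32 − 31 = 1 left.
1 day into August 2024 → August 1, 2024.

August 1, 2024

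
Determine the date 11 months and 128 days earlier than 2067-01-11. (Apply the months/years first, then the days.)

Going back 11 months and 128 days from January 11, 2067: first the month/year part, then the days.
month 1 − 11 = -10, which is month 2 of year 2066 → February 2066.
Day 11 is valid in February, giving February 11, 2066.
Now subtract 128 days from February 11, 2066.
Going back 11 days from February 11, 2066 reaches the end of the previous month; 128 − 11 = 117 left.
January 2066 has 31 days: 117 − 31 = 86 left.
December 2065 has 31 days: 86 − 31 = 55 left.
November 2065 has 30 days: 55 − 30 = 25 left.
October 2065 has 31 days; 31 − 25 = 6 → October 6, 2065.

October 6, 2065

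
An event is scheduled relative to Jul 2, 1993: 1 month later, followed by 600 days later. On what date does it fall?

Counting forward 1 month from July 2, 1993:
month 7 + 1 = 8 → August 1993.
Day 2 is valid in August, giving August 2, 1993.
Advancing 600 days from August 2, 1993:
August has 31 days, so 31 − 2 = 29 days remain after August 2, 1993; 600 − 29 = 571 left.
September 1993 has 30 days: 571 − 30 = 541 left.
October 1993 has 31 days: 541 − 31 = 510 left.
November 1993 has 30 days: 510 − 30 = 480 left.
December 1993 has 31 days: 480 − 31 = 449 left.
January 1994 has 31 days: 449 − 31 = 418 left.
February 1994 has 28 days (1994 is not a leap year): 418 − 28 = 390 left.
March 1994 has 31 days: 390 − 31 = 359 left.
April 1994 has 30 days: 359 − 30 = 329 left.
May 1994 has 31 days: 329 − 31 = 298 left.
June 1994 has 30 days: 298 − 30 = 268 left.
July 1994 has 31 days: 268 − 31 = 237 left.
August 1994 has 31 days: 237 − 31 = 206 left.
September 1994 has 30 days: 206 − 30 = 176 left.
October 1994 has 31 days: 176 − 31 = 145 left.
November 1994 has 30 days: 145 − 30 = 115 left.
December 1994 has 31 days: 115 − 31 = 84 left.
January 1995 has 31 days: 84 − 31 = 53 left.
February 1995 has 28 days (1995 is not a leap year): 53 − 28 = 25 left.
25 days into March 1995 → March 25, 1995.

March 25, 1995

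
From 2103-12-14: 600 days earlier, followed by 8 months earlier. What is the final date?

Subtracting 600 days from December 14, 2103:
Going back 14 days from December 14, 2103 reaches the end of the previous month; 600 − 14 = 586 left.
November 2103 has 30 days: 586 − 30 = 556 left.
October 2103 has 31 days: 556 − 31 = 525 left.
September 2103 has 30 days: 525 − 30 = 495 left.
August 2103 has 31 days: 495 − 31 = 464 left.
July 2103 has 31 days: 464 − 31 = 433 left.
June 2103 has 30 days: 433 − 30 = 403 left.
May 2103 has 31 days: 403 − 31 = 372 left.
April 2103 has 30 days: 372 − 30 = 342 left.
March 2103 has 31 days: 342 − 31 = 311 left.
February 2103 has 28 days (2103 is not a leap year): 311 − 28 = 283 left.
January 2103 has 31 days: 283 − 31 = 252 left.
December 2102 has 31 days: 252 − 31 = 221 left.
November 2102 has 30 days: 221 − 30 = 191 left.
October 2102 has 31 days: 191 − 31 = 160 left.
September 2102 has 30 days: 160 − 30 = 130 left.
August 2102 has 31 days: 130 − 31 = 99 left.
July 2102 has 31 days: 99 − 31 = 68 left.
June 2102 has 30 days: 68 − 30 = 38 left.
May 2102 has 31 days: 38 − 31 = 7 left.
April 2102 has 30 days; 30 − 7 = 23 → April 23, 2102.
Going back 8 months from April 23, 2102:
month 4 − 8 = -4, which is month 8 of year 2101 → August 2101.
Day 23 is valid in August, giving August 23, 2101.

August 23, 2101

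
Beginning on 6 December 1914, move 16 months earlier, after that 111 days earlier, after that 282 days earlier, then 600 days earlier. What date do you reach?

Subtracting 16 months from December 6, 1914:
month 12 − 16 = -4, which is month 8 of year 1913 → August 1913.
Day 6 is valid in August, giving August 6, 1913.
Subtracting 111 days from August 6, 1913:
Going back 6 days from August 6, 1913 reaches the end of the previous month; 111 − 6 = 105 left.
July 1913 has 31 days: 105 − 31 = 74 left.
June 1913 has 30 days: 74 − 30 = 44 left.
May 1913 has 31 days: 44 − 31 = 13 left.
April 1913 has 30 days; 30 − 13 = 17 → April 17, 1913.
Counting back 282 days from April 17, 1913:
Going back 17 days from April 17, 1913 reaches the end of the previous month; 282 − 17 = 265 left.
March 1913 has 31 days: 265 − 31 = 234 left.
February 1913 has 28 days (1913 is not a leap year): 234 − 28 = 206 left.
January 1913 has 31 days: 206 − 31 = 175 left.
December 1912 has 31 days: 175 − 31 = 144 left.
November 1912 has 30 days: 144 − 30 = 114 left.
October 1912 has 31 days: 114 − 31 = 83 left.
September 1912 has 30 days: 83 − 30 = 53 left.
August 1912 has 31 days: 53 − 31 = 22 left.
July 1912 has 31 days; 31 − 22 = 9 → July 9, 1912.
Going back 600 days from July 9, 1912:
Going back 9 days from July 9, 1912 reaches the end of the previous month; 600 − 9 = 591 left.
June 1912 has 30 days: 591 − 30 = 561 left.
May 1912 has 31 days: 561 − 31 = 530 left.
April 1912 has 30 days: 530 − 30 = 500 left.
March 1912 has 31 days: 500 − 31 = 469 left.
February 1912 has 29 days (1912 is a leap year): 469 − 29 = 440 left.
January 1912 has 31 days: 440 − 31 = 409 left.
December 1911 has 31 days: 409 − 31 = 378 left.
November 1911 has 30 days: 378 − 30 = 348 left.
October 1911 has 31 days: 348 − 31 = 317 left.
September 1911 has 30 days: 317 − 30 = 287 left.
August 1911 has 31 days: 287 − 31 = 256 left.
July 1911 has 31 days: 256 − 31 = 225 left.
June 1911 has 30 days: 225 − 30 = 195 left.
May 1911 has 31 days: 195 − 31 = 164 left.
April 1911 has 30 days: 164 − 30 = 134 left.
March 1911 has 31 days: 134 − 31 = 103 left.
February 1911 has 28 days (1911 is not a leap year): 103 − 28 = 75 left.
January 1911 has 31 days: 75 − 31 = 44 left.
December 1910 has 31 days: 44 − 31 = 13 left.
November 1910 has 30 days; 30 − 13 = 17 → November 17, 1910.

November 17, 1910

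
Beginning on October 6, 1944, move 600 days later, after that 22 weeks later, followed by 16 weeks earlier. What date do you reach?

Counting forward 600 days from October 6, 1944:
October has 31 days, so 31 − 6 = 25 days remain after October 6, 1944; 600 − 25 = 575 left.
November 1944 has 30 days: 575 − 30 = 545 left.
December 1944 has 31 days: 545 − 31 = 514 left.
January 1945 has 31 days: 514 − 31 = 483 left.
February 1945 has 28 days (1945 is not a leap year): 483 − 28 = 455 left.
March 1945 has 31 days: 455 − 31 = 424 left.
April 1945 has 30 days: 424 − 30 = 394 left.
May 1945 has 31 days: 394 − 31 = 363 left.
June 1945 has 30 days: 363 − 30 = 333 left.
July 1945 has 31 days: 333 − 31 = 302 left.
August 1945 has 31 days: 302 − 31 = 271 left.
September 1945 has 30 days: 271 − 30 = 241 left.
October 1945 has 31 days: 241 − 31 = 210 left.
November 1945 has 30 days: 210 − 30 = 180 left.
December 1945 has 31 days: 180 − 31 = 149 left.
January 1946 has 31 days: 149 − 31 = 118 left.
February 1946 has 28 days (1946 is not a leap year): 118 − 28 = 90 left.
March 1946 has 31 days: 90 − 31 = 59 left.
April 1946 has 30 days: 59 − 30 = 29 left.
29 days into May 1946 → May 29, 1946.
Advancing 22 weeks (= 154 days) from May 29, 1946:
May has 31 days, so 31 − 29 = 2 days remain after May 29, 1946; 154 − 2 = 152 left.
June 1946 has 30 days: 152 − 30 = 122 left.
July 1946 has 31 days: 122 − 31 = 91 left.
August 1946 has 31 days: 91 − 31 = 60 left.
September 1946 has 30 days: 60 − 30 = 30 left.
30 days into October 1946 → October 30, 1946.
Counting back 16 weeks (= 112 days) from October 30, 1946:
Going back 30 days from October 30, 1946 reaches the end of the previous month; 112 − 30 = 82 left.
September 1946 has 30 days: 82 − 30 = 52 left.
August 1946 has 31 days: 52 − 31 = 21 left.
July 1946 has 31 days; 31 − 21 = 10 → July 10, 1946.

July 10, 1946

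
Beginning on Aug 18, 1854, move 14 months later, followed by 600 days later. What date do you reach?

Counting forward 14 months from August 18, 1854:
month 8 + 14 = 22, which is month 10 of year 1855 → October 1855.
Day 18 is valid in October, giving October 18, 1855.
Advancing 600 days from October 18, 1855:
October has 31 days, so 31 − 18 = 13 days remain after October 18, 1855; 600 − 13 = 587 left.
November 1855 has 30 days: 587 − 30 = 557 left.
December 1855 has 31 days: 557 − 31 = 526 left.
January 1856 has 31 days: 526 − 31 = 495 left.
February 1856 has 29 days (1856 is a leap year): 495 − 29 = 466 left.
March 1856 has 31 days: 466 − 31 = 435 left.
April 1856 has 30 days: 435 − 30 = 405 left.
May 1856 has 31 days: 405 − 31 = 374 left.
June 1856 has 30 days: 374 − 30 = 344 left.
July 1856 has 31 days: 344 − 31 = 313 left.
August 1856 has 31 days: 313 − 31 = 282 left.
September 1856 has 30 days: 282 − 30 = 252 left.
October 1856 has 31 days: 252 − 31 = 221 left.
November 1856 has 30 days: 221 − 30 = 191 left.
December 1856 has 31 days: 191 − 31 = 160 left.
January 1857 has 31 days: 160 − 31 = 129 left.
February 1857 has 28 days (1857 is not a leap year): 129 − 28 = 101 left.
March 1857 has 31 days: 101 − 31 = 70 left.
April 1857 has 30 days: 70 − 30 = 40 left.
May 1857 has 31 days: 40 − 31 = 9 left.
9 days into June 1857 → June 9, 1857.

June 9, 1857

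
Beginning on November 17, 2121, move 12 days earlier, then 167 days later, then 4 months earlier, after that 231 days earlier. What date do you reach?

Going back 12 days from November 17, 2121:
17 − 12 = 5, still in November 2121.
Advancing 167 days from November 5, 2121:
November has 30 days, so 30 − 5 = 25 days remain after November 5, 2121; 167 − 25 = 142 left.
December 2121 has 31 days: 142 − 31 = 111 left.
January 2122 has 31 days: 111 − 31 = 80 left.
February 2122 has 28 days (2122 is not a leap year): 80 − 28 = 52 left.
March 2122 has 31 days: 52 − 31 = 21 left.
21 days into April 2122 → April 21, 2122.
Subtracting 4 months from April 21, 2122:
month 4 − 4 = 0, which is month 12 of year 2121 → December 2121.
Day 21 is valid in December, giving December 21, 2121.
Counting back 231 days from December 21, 2121:
Going back 21 days from December 21, 2121 reaches the end of the previous month; 231 − 21 = 210 left.
November 2121 has 30 days: 210 − 30 = 180 left.
October 2121 has 31 days: 180 − 31 = 149 left.
September 2121 has 30 days: 149 − 30 = 119 left.
August 2121 has 31 days: 119 − 31 = 88 left.
July 2121 has 31 days: 88 − 31 = 57 left.
June 2121 has 30 days: 57 − 30 = 27 left.
May 2121 has 31 days; 31 − 27 = 4 → May 4, 2121.

May 4, 2121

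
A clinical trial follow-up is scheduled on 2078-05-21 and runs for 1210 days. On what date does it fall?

Adding 1210 days from May 21, 2078.
May has 31 days, so 31 − 21 = 10 days remain after May 21, 2078; 1210 − 10 = 1200 left.
June 2078 has 30 days: 1200 − 30 = 1170 left.
July 2078 has 31 days: 1170 − 31 = 1139 left.
August 2078 has 31 days: 1139 − 31 = 1108 left.
September 2078 has 30 days: 1108 − 30 = 1078 left.
October 2078 has 31 days: 1078 − 31 = 1047 left.
November 2078 has 30 days: 1047 − 30 = 1017 left.
December 2078 has 31 days: 1017 − 31 = 986 left.
January 2079 has 31 days: 986 − 31 = 955 left.
February 2079 has 28 days (2079 is not a leap year): 955 − 28 = 927 left.
March 2079 has 31 days: 927 − 31 = 896 left.
April 2079 has 30 days: 896 − 30 = 866 left.
May 2079 has 31 days: 866 − 31 = 835 left.
June 2079 has 30 days: 835 − 30 = 805 left.
July 2079 has 31 days: 805 − 31 = 774 left.
August 2079 has 31 days: 774 − 31 = 743 left.
September 2079 has 30 days: 743 − 30 = 713 left.
October 2079 has 31 days: 713 − 31 = 682 left.
November 2079 has 30 days: 682 − 30 = 652 left.
December 2079 has 31 days: 652 − 31 = 621 left.
January 2080 has 31 days: 621 − 31 = 590 left.
February 2080 has 29 days (2080 is a leap year): 590 − 29 = 561 left.
March 2080 has 31 days: 561 − 31 = 530 left.
April 2080 has 30 days: 530 − 30 = 500 left.
May 2080 has 31 days: 500 − 31 = 469 left.
June 2080 has 30 days: 469 − 30 = 439 left.
July 2080 has 31 days: 439 − 31 = 408 left.
August 2080 has 31 days: 408 − 31 = 377 left.
September 2080 has 30 days: 377 − 30 = 347 left.
October 2080 has 31 days: 347 − 31 = 316 left.
November 2080 has 30 days: 316 − 30 = 286 left.
December 2080 has 31 days: 286 − 31 = 255 left.
January 2081 has 31 days: 255 − 31 = 224 left.
February 2081 has 28 days (2081 is not a leap year): 224 − 28 = 196 left.
March 2081 has 31 days: 196 − 31 = 165 left.
April 2081 has 30 days: 165 − 30 = 135 left.
May 2081 has 31 days: 135 − 31 = 104 left.
June 2081 has 30 days: 104 − 30 = 74 left.
July 2081 has 31 days: 74 − 31 = 43 left.
August 2081 has 31 days: 43 − 31 = 12 left.
12 days into September 2081 → September 12, 2081.

September 12, 2081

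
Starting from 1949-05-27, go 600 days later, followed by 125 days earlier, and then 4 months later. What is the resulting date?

January 14, 1951

Adding 600 days from May 27, 1949:
May has 31 days, so 31 − 27 = 4 days remain after May 27, 1949; 600 − 4 = 596 left.
June 1949 has 30 days: 596 − 30 = 566 left.
July 1949 has 31 days: 566 − 31 = 535 left.
August 1949 has 31 days: 535 − 31 = 504 left.
September 1949 has 30 days: 504 − 30 = 474 left.
October 1949 has 31 days: 474 − 31 = 443 left.
November 1949 has 30 days: 443 − 30 = 413 left.
December 1949 has 31 days: 413 − 31 = 382 left.
January 1950 has 31 days: 382 − 31 = 351 left.
February 1950 has 28 days (1950 is not a leap year): 351 − 28 = 323 left.
March 1950 has 31 days: 323 − 31 = 292 left.
April 1950 has 30 days: 292 − 30 = 262 left.
May 1950 has 31 days: 262 − 31 = 231 left.
June 1950 has 30 days: 231 − 30 = 201 left.
July 1950 has 31 days: 201 − 31 = 170 left.
August 1950 has 31 days: 170 − 31 = 139 left.
September 1950 has 30 days: 139 − 30 = 109 left.
October 1950 has 31 days: 109 − 31 = 78 left.
November 1950 has 30 days: 78 − 30 = 48 left.
December 1950 has 31 days: 48 − 31 = 17 left.
17 days into January 1951 → January 17, 1951.
Subtracting 125 days from January 17, 1951:
Going back 17 days from January 17, 1951 reaches the end of the previous month; 125 − 17 = 108 left.
December 1950 has 31 days: 108 − 31 = 77 left.
November 1950 has 30 days: 77 − 30 = 47 left.
October 1950 has 31 days: 47 − 31 = 16 left.
September 1950 has 30 days; 30 − 16 = 14 → September 14, 1950.
Advancing 4 months from September 14, 1950:
month 9 + 4 = 13, which is month 1 of year 1951 → January 1951.
Day 14 is valid in January, giving January 14, 1951.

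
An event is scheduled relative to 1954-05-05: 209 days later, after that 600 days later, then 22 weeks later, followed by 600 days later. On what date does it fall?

August 15, 1958

Adding 209 days from May 5, 1954:
May has 31 days, so 31 − 5 = 26 days remain after May 5, 1954; 209 − 26 = 183 left.
June 1954 has 30 days: 183 − 30 = 153 left.
July 1954 has 31 days: 153 − 31 = 122 left.
August 1954 has 31 days: 122 − 31 = 91 left.
September 1954 has 30 days: 91 − 30 = 61 left.
October 1954 has 31 days: 61 − 31 = 30 left.
30 days into November 1954 → November 30, 1954.
Counting forward 600 days from November 30, 1954:
November has 30 days, so 30 − 30 = 0 days remain after November 30, 1954; 600 − 0 = 600 left.
December 1954 has 31 days: 600 − 31 = 569 left.
January 1955 has 31 days: 569 − 31 = 538 left.
February 1955 has 28 days (1955 is not a leap year): 538 − 28 = 510 left.
March 1955 has 31 days: 510 − 31 = 479 left.
April 1955 has 30 days: 479 − 30 = 449 left.
May 1955 has 31 days: 449 − 31 = 418 left.
June 1955 has 30 days: 418 − 30 = 388 left.
July 1955 has 31 days: 388 − 31 = 357 left.
August 1955 has 31 days: 357 − 31 = 326 left.
September 1955 has 30 days: 326 − 30 = 296 left.
October 1955 has 31 days: 296 − 31 = 265 left.
November 1955 has 30 days: 265 − 30 = 235 left.
December 1955 has 31 days: 235 − 31 = 204 left.
January 1956 has 31 days: 204 − 31 = 173 left.
February 1956 has 29 days (1956 is a leap year): 173 − 29 = 144 left.
March 1956 has 31 days: 144 − 31 = 113 left.
April 1956 has 30 days: 113 − 30 = 83 left.
May 1956 has 31 days: 83 − 31 = 52 left.
June 1956 has 30 days: 52 − 30 = 22 left.
22 days into July 1956 → July 22, 1956.
Advancing 22 weeks (= 154 days) from July 22, 1956:
July has 31 days, so 31 − 22 = 9 days remain after July 22, 1956; 154 − 9 = 145 left.
August 1956 has 31 days: 145 − 31 = 114 left.
September 1956 has 30 days: 114 − 30 = 84 left.
October 1956 has 31 days: 84 − 31 = 53 left.
November 1956 has 30 days: 53 − 30 = 23 left.
23 days into December 1956 → December 23, 1956.
Advancing 600 days from December 23, 1956:
December has 31 days, so 31 − 23 = 8 days remain after December 23, 1956; 600 − 8 = 592 left.
January 1957 has 31 days: 592 − 31 = 561 left.
February 1957 has 28 days (1957 is not a leap year): 561 − 28 = 533 left.
March 1957 has 31 days: 533 − 31 = 502 left.
April 1957 has 30 days: 502 − 30 = 472 left.
May 1957 has 31 days: 472 − 31 = 441 left.
June 1957 has 30 days: 441 − 30 = 411 left.
July 1957 has 31 days: 411 − 31 = 380 left.
August 1957 has 31 days: 380 − 31 = 349 left.
September 1957 has 30 days: 349 − 30 = 319 left.
October 1957 has 31 days: 319 − 31 = 288 left.
November 1957 has 30 days: 288 − 30 = 258 left.
December 1957 has 31 days: 258 − 31 = 227 left.
January 1958 has 31 days: 227 − 31 = 196 left.
February 1958 has 28 days (1958 is not a leap year): 196 − 28 = 168 left.
March 1958 has 31 days: 168 − 31 = 137 left.
April 1958 has 30 days: 137 − 30 = 107 left.
May 1958 has 31 days: 107 − 31 = 76 left.
June 1958 has 30 days: 76 − 30 = 46 left.
July 1958 has 31 days: 46 − 31 = 15 left.
15 days into August 1958 → August 15, 1958.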